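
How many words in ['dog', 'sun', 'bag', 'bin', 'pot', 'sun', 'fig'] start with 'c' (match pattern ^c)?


Pattern ^c anchors to start of word. Check which words begin with 'c':
  'dog' -> no
  'sun' -> no
  'bag' -> no
  'bin' -> no
  'pot' -> no
  'sun' -> no
  'fig' -> no
Matching words: []
Count: 0

0


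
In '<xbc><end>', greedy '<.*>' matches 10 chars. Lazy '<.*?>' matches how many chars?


Greedy '<.*>' tries to match as MUCH as possible.
Lazy '<.*?>' tries to match as LITTLE as possible.

String: '<xbc><end>'
Greedy '<.*>' starts at first '<' and extends to the LAST '>': '<xbc><end>' (10 chars)
Lazy '<.*?>' starts at first '<' and stops at the FIRST '>': '<xbc>' (5 chars)

5


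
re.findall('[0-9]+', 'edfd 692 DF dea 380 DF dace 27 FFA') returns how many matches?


Pattern '[0-9]+' finds one or more digits.
Text: 'edfd 692 DF dea 380 DF dace 27 FFA'
Scanning for matches:
  Match 1: '692'
  Match 2: '380'
  Match 3: '27'
Total matches: 3

3


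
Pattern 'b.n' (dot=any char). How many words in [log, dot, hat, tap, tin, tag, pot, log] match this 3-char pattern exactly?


Pattern 'b.n' means: starts with 'b', any single char, ends with 'n'.
Checking each word (must be exactly 3 chars):
  'log' (len=3): no
  'dot' (len=3): no
  'hat' (len=3): no
  'tap' (len=3): no
  'tin' (len=3): no
  'tag' (len=3): no
  'pot' (len=3): no
  'log' (len=3): no
Matching words: []
Total: 0

0


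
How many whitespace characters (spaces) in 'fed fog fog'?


\s matches whitespace characters (spaces, tabs, etc.).
Text: 'fed fog fog'
This text has 3 words separated by spaces.
Number of spaces = number of words - 1 = 3 - 1 = 2

2


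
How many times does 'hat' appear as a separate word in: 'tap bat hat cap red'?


Scanning each word for exact match 'hat':
  Word 1: 'tap' -> no
  Word 2: 'bat' -> no
  Word 3: 'hat' -> MATCH
  Word 4: 'cap' -> no
  Word 5: 'red' -> no
Total matches: 1

1


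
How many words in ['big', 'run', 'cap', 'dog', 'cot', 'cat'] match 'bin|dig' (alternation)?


Alternation 'bin|dig' matches either 'bin' or 'dig'.
Checking each word:
  'big' -> no
  'run' -> no
  'cap' -> no
  'dog' -> no
  'cot' -> no
  'cat' -> no
Matches: []
Count: 0

0


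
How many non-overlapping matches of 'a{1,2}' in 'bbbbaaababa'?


Pattern 'a{1,2}' matches between 1 and 2 consecutive a's (greedy).
String: 'bbbbaaababa'
Finding runs of a's and applying greedy matching:
  Run at pos 4: 'aaa' (length 3)
  Run at pos 8: 'a' (length 1)
  Run at pos 10: 'a' (length 1)
Matches: ['aa', 'a', 'a', 'a']
Count: 4

4


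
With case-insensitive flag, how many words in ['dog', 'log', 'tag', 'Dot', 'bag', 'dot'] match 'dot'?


Case-insensitive matching: compare each word's lowercase form to 'dot'.
  'dog' -> lower='dog' -> no
  'log' -> lower='log' -> no
  'tag' -> lower='tag' -> no
  'Dot' -> lower='dot' -> MATCH
  'bag' -> lower='bag' -> no
  'dot' -> lower='dot' -> MATCH
Matches: ['Dot', 'dot']
Count: 2

2


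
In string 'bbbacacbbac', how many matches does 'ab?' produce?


Pattern 'ab?' matches 'a' optionally followed by 'b'.
String: 'bbbacacbbac'
Scanning left to right for 'a' then checking next char:
  Match 1: 'a' (a not followed by b)
  Match 2: 'a' (a not followed by b)
  Match 3: 'a' (a not followed by b)
Total matches: 3

3


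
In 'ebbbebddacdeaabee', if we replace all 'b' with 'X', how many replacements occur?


re.sub('b', 'X', text) replaces every occurrence of 'b' with 'X'.
Text: 'ebbbebddacdeaabee'
Scanning for 'b':
  pos 1: 'b' -> replacement #1
  pos 2: 'b' -> replacement #2
  pos 3: 'b' -> replacement #3
  pos 5: 'b' -> replacement #4
  pos 14: 'b' -> replacement #5
Total replacements: 5

5


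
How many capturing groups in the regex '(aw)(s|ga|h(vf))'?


To count capturing groups, count each '(' that starts a group.
Pattern: '(aw)(s|ga|h(vf))'
Walking through the pattern:
  Position 0: '(' -> group #1
  Position 4: '(' -> group #2
  Position 11: '(' -> group #3
Total capturing groups: 3

3


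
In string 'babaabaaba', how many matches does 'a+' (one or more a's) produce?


Pattern 'a+' matches one or more consecutive a's.
String: 'babaabaaba'
Scanning for runs of a:
  Match 1: 'a' (length 1)
  Match 2: 'aa' (length 2)
  Match 3: 'aa' (length 2)
  Match 4: 'a' (length 1)
Total matches: 4

4


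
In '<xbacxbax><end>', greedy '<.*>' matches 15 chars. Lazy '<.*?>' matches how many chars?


Greedy '<.*>' tries to match as MUCH as possible.
Lazy '<.*?>' tries to match as LITTLE as possible.

String: '<xbacxbax><end>'
Greedy '<.*>' starts at first '<' and extends to the LAST '>': '<xbacxbax><end>' (15 chars)
Lazy '<.*?>' starts at first '<' and stops at the FIRST '>': '<xbacxbax>' (10 chars)

10


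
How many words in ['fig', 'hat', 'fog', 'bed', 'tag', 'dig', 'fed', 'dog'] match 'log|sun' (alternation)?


Alternation 'log|sun' matches either 'log' or 'sun'.
Checking each word:
  'fig' -> no
  'hat' -> no
  'fog' -> no
  'bed' -> no
  'tag' -> no
  'dig' -> no
  'fed' -> no
  'dog' -> no
Matches: []
Count: 0

0


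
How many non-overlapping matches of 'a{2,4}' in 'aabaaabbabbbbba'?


Pattern 'a{2,4}' matches between 2 and 4 consecutive a's (greedy).
String: 'aabaaabbabbbbba'
Finding runs of a's and applying greedy matching:
  Run at pos 0: 'aa' (length 2)
  Run at pos 3: 'aaa' (length 3)
  Run at pos 8: 'a' (length 1)
  Run at pos 14: 'a' (length 1)
Matches: ['aa', 'aaa']
Count: 2

2


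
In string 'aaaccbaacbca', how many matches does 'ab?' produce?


Pattern 'ab?' matches 'a' optionally followed by 'b'.
String: 'aaaccbaacbca'
Scanning left to right for 'a' then checking next char:
  Match 1: 'a' (a not followed by b)
  Match 2: 'a' (a not followed by b)
  Match 3: 'a' (a not followed by b)
  Match 4: 'a' (a not followed by b)
  Match 5: 'a' (a not followed by b)
  Match 6: 'a' (a not followed by b)
Total matches: 6

6


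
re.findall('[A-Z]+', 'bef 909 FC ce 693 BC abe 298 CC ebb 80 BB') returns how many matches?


Pattern '[A-Z]+' finds one or more uppercase letters.
Text: 'bef 909 FC ce 693 BC abe 298 CC ebb 80 BB'
Scanning for matches:
  Match 1: 'FC'
  Match 2: 'BC'
  Match 3: 'CC'
  Match 4: 'BB'
Total matches: 4

4


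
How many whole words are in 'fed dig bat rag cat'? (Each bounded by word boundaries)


Word boundaries (\b) mark the start/end of each word.
Text: 'fed dig bat rag cat'
Splitting by whitespace:
  Word 1: 'fed'
  Word 2: 'dig'
  Word 3: 'bat'
  Word 4: 'rag'
  Word 5: 'cat'
Total whole words: 5

5


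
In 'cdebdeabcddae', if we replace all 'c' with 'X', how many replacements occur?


re.sub('c', 'X', text) replaces every occurrence of 'c' with 'X'.
Text: 'cdebdeabcddae'
Scanning for 'c':
  pos 0: 'c' -> replacement #1
  pos 8: 'c' -> replacement #2
Total replacements: 2

2


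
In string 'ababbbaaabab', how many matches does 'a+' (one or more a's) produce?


Pattern 'a+' matches one or more consecutive a's.
String: 'ababbbaaabab'
Scanning for runs of a:
  Match 1: 'a' (length 1)
  Match 2: 'a' (length 1)
  Match 3: 'aaa' (length 3)
  Match 4: 'a' (length 1)
Total matches: 4

4


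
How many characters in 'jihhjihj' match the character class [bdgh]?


Character class [bdgh] matches any of: {b, d, g, h}
Scanning string 'jihhjihj' character by character:
  pos 0: 'j' -> no
  pos 1: 'i' -> no
  pos 2: 'h' -> MATCH
  pos 3: 'h' -> MATCH
  pos 4: 'j' -> no
  pos 5: 'i' -> no
  pos 6: 'h' -> MATCH
  pos 7: 'j' -> no
Total matches: 3

3


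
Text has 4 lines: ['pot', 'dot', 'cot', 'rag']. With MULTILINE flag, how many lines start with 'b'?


With MULTILINE flag, ^ matches the start of each line.
Lines: ['pot', 'dot', 'cot', 'rag']
Checking which lines start with 'b':
  Line 1: 'pot' -> no
  Line 2: 'dot' -> no
  Line 3: 'cot' -> no
  Line 4: 'rag' -> no
Matching lines: []
Count: 0

0


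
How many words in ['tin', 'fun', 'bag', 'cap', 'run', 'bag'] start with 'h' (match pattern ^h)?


Pattern ^h anchors to start of word. Check which words begin with 'h':
  'tin' -> no
  'fun' -> no
  'bag' -> no
  'cap' -> no
  'run' -> no
  'bag' -> no
Matching words: []
Count: 0

0


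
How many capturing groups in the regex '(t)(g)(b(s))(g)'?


To count capturing groups, count each '(' that starts a group.
Pattern: '(t)(g)(b(s))(g)'
Walking through the pattern:
  Position 0: '(' -> group #1
  Position 3: '(' -> group #2
  Position 6: '(' -> group #3
  Position 8: '(' -> group #4
  Position 12: '(' -> group #5
Total capturing groups: 5

5


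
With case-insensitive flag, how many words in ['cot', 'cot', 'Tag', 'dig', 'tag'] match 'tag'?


Case-insensitive matching: compare each word's lowercase form to 'tag'.
  'cot' -> lower='cot' -> no
  'cot' -> lower='cot' -> no
  'Tag' -> lower='tag' -> MATCH
  'dig' -> lower='dig' -> no
  'tag' -> lower='tag' -> MATCH
Matches: ['Tag', 'tag']
Count: 2

2


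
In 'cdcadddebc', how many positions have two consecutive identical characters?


Looking for consecutive identical characters in 'cdcadddebc':
  pos 0-1: 'c' vs 'd' -> different
  pos 1-2: 'd' vs 'c' -> different
  pos 2-3: 'c' vs 'a' -> different
  pos 3-4: 'a' vs 'd' -> different
  pos 4-5: 'd' vs 'd' -> MATCH ('dd')
  pos 5-6: 'd' vs 'd' -> MATCH ('dd')
  pos 6-7: 'd' vs 'e' -> different
  pos 7-8: 'e' vs 'b' -> different
  pos 8-9: 'b' vs 'c' -> different
Consecutive identical pairs: ['dd', 'dd']
Count: 2

2


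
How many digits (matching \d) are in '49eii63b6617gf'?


\d matches any digit 0-9.
Scanning '49eii63b6617gf':
  pos 0: '4' -> DIGIT
  pos 1: '9' -> DIGIT
  pos 5: '6' -> DIGIT
  pos 6: '3' -> DIGIT
  pos 8: '6' -> DIGIT
  pos 9: '6' -> DIGIT
  pos 10: '1' -> DIGIT
  pos 11: '7' -> DIGIT
Digits found: ['4', '9', '6', '3', '6', '6', '1', '7']
Total: 8

8


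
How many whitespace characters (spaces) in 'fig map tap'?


\s matches whitespace characters (spaces, tabs, etc.).
Text: 'fig map tap'
This text has 3 words separated by spaces.
Number of spaces = number of words - 1 = 3 - 1 = 2

2


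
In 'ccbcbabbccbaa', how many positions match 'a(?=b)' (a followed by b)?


Lookahead 'a(?=b)' matches 'a' only when followed by 'b'.
String: 'ccbcbabbccbaa'
Checking each position where char is 'a':
  pos 5: 'a' -> MATCH (next='b')
  pos 11: 'a' -> no (next='a')
Matching positions: [5]
Count: 1

1


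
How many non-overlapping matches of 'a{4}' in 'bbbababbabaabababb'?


Pattern 'a{4}' matches exactly 4 consecutive a's (greedy, non-overlapping).
String: 'bbbababbabaabababb'
Scanning for runs of a's:
  Run at pos 3: 'a' (length 1) -> 0 match(es)
  Run at pos 5: 'a' (length 1) -> 0 match(es)
  Run at pos 8: 'a' (length 1) -> 0 match(es)
  Run at pos 10: 'aa' (length 2) -> 0 match(es)
  Run at pos 13: 'a' (length 1) -> 0 match(es)
  Run at pos 15: 'a' (length 1) -> 0 match(es)
Matches found: []
Total: 0

0


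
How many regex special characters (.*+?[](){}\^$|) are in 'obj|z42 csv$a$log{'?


Regex special characters are: . * + ? [ ] ( ) { } \ ^ $ |
Scanning 'obj|z42 csv$a$log{':
  pos 3: '|' -> SPECIAL
  pos 11: '$' -> SPECIAL
  pos 13: '$' -> SPECIAL
  pos 17: '{' -> SPECIAL
Special chars found: ['|', '$', '$', '{']
Total: 4

4


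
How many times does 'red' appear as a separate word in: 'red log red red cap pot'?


Scanning each word for exact match 'red':
  Word 1: 'red' -> MATCH
  Word 2: 'log' -> no
  Word 3: 'red' -> MATCH
  Word 4: 'red' -> MATCH
  Word 5: 'cap' -> no
  Word 6: 'pot' -> no
Total matches: 3

3


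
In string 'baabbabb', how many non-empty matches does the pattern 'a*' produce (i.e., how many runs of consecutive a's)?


Pattern 'a*' matches zero or more a's. We want non-empty runs of consecutive a's.
String: 'baabbabb'
Walking through the string to find runs of a's:
  Run 1: positions 1-2 -> 'aa'
  Run 2: positions 5-5 -> 'a'
Non-empty runs found: ['aa', 'a']
Count: 2

2


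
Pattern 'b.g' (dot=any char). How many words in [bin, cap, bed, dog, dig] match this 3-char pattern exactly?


Pattern 'b.g' means: starts with 'b', any single char, ends with 'g'.
Checking each word (must be exactly 3 chars):
  'bin' (len=3): no
  'cap' (len=3): no
  'bed' (len=3): no
  'dog' (len=3): no
  'dig' (len=3): no
Matching words: []
Total: 0

0


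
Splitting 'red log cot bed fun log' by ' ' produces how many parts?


Splitting by ' ' breaks the string at each occurrence of the separator.
Text: 'red log cot bed fun log'
Parts after split:
  Part 1: 'red'
  Part 2: 'log'
  Part 3: 'cot'
  Part 4: 'bed'
  Part 5: 'fun'
  Part 6: 'log'
Total parts: 6

6


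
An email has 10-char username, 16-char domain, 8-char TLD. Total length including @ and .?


An email address has format: username@domain.tld
Username length: 10
'@' character: 1
Domain length: 16
'.' character: 1
TLD length: 8
Total = 10 + 1 + 16 + 1 + 8 = 36

36


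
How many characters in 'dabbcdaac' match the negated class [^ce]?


Negated class [^ce] matches any char NOT in {c, e}
Scanning 'dabbcdaac':
  pos 0: 'd' -> MATCH
  pos 1: 'a' -> MATCH
  pos 2: 'b' -> MATCH
  pos 3: 'b' -> MATCH
  pos 4: 'c' -> no (excluded)
  pos 5: 'd' -> MATCH
  pos 6: 'a' -> MATCH
  pos 7: 'a' -> MATCH
  pos 8: 'c' -> no (excluded)
Total matches: 7

7


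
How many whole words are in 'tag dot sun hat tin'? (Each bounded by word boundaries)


Word boundaries (\b) mark the start/end of each word.
Text: 'tag dot sun hat tin'
Splitting by whitespace:
  Word 1: 'tag'
  Word 2: 'dot'
  Word 3: 'sun'
  Word 4: 'hat'
  Word 5: 'tin'
Total whole words: 5

5


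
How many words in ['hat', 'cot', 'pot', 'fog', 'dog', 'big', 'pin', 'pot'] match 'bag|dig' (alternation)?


Alternation 'bag|dig' matches either 'bag' or 'dig'.
Checking each word:
  'hat' -> no
  'cot' -> no
  'pot' -> no
  'fog' -> no
  'dog' -> no
  'big' -> no
  'pin' -> no
  'pot' -> no
Matches: []
Count: 0

0


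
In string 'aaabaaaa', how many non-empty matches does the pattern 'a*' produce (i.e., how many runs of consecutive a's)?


Pattern 'a*' matches zero or more a's. We want non-empty runs of consecutive a's.
String: 'aaabaaaa'
Walking through the string to find runs of a's:
  Run 1: positions 0-2 -> 'aaa'
  Run 2: positions 4-7 -> 'aaaa'
Non-empty runs found: ['aaa', 'aaaa']
Count: 2

2


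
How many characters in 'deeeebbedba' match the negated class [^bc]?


Negated class [^bc] matches any char NOT in {b, c}
Scanning 'deeeebbedba':
  pos 0: 'd' -> MATCH
  pos 1: 'e' -> MATCH
  pos 2: 'e' -> MATCH
  pos 3: 'e' -> MATCH
  pos 4: 'e' -> MATCH
  pos 5: 'b' -> no (excluded)
  pos 6: 'b' -> no (excluded)
  pos 7: 'e' -> MATCH
  pos 8: 'd' -> MATCH
  pos 9: 'b' -> no (excluded)
  pos 10: 'a' -> MATCH
Total matches: 8

8


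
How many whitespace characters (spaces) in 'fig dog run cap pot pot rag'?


\s matches whitespace characters (spaces, tabs, etc.).
Text: 'fig dog run cap pot pot rag'
This text has 7 words separated by spaces.
Number of spaces = number of words - 1 = 7 - 1 = 6

6


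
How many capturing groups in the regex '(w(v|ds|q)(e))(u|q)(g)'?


To count capturing groups, count each '(' that starts a group.
Pattern: '(w(v|ds|q)(e))(u|q)(g)'
Walking through the pattern:
  Position 0: '(' -> group #1
  Position 2: '(' -> group #2
  Position 10: '(' -> group #3
  Position 14: '(' -> group #4
  Position 19: '(' -> group #5
Total capturing groups: 5

5


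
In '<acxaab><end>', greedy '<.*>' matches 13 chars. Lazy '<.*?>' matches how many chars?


Greedy '<.*>' tries to match as MUCH as possible.
Lazy '<.*?>' tries to match as LITTLE as possible.

String: '<acxaab><end>'
Greedy '<.*>' starts at first '<' and extends to the LAST '>': '<acxaab><end>' (13 chars)
Lazy '<.*?>' starts at first '<' and stops at the FIRST '>': '<acxaab>' (8 chars)

8


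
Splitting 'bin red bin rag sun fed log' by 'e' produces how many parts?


Splitting by 'e' breaks the string at each occurrence of the separator.
Text: 'bin red bin rag sun fed log'
Parts after split:
  Part 1: 'bin r'
  Part 2: 'd bin rag sun f'
  Part 3: 'd log'
Total parts: 3

3


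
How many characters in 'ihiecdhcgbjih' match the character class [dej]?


Character class [dej] matches any of: {d, e, j}
Scanning string 'ihiecdhcgbjih' character by character:
  pos 0: 'i' -> no
  pos 1: 'h' -> no
  pos 2: 'i' -> no
  pos 3: 'e' -> MATCH
  pos 4: 'c' -> no
  pos 5: 'd' -> MATCH
  pos 6: 'h' -> no
  pos 7: 'c' -> no
  pos 8: 'g' -> no
  pos 9: 'b' -> no
  pos 10: 'j' -> MATCH
  pos 11: 'i' -> no
  pos 12: 'h' -> no
Total matches: 3

3


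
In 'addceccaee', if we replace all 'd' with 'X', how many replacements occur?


re.sub('d', 'X', text) replaces every occurrence of 'd' with 'X'.
Text: 'addceccaee'
Scanning for 'd':
  pos 1: 'd' -> replacement #1
  pos 2: 'd' -> replacement #2
Total replacements: 2

2


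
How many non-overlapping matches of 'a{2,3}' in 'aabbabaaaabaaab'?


Pattern 'a{2,3}' matches between 2 and 3 consecutive a's (greedy).
String: 'aabbabaaaabaaab'
Finding runs of a's and applying greedy matching:
  Run at pos 0: 'aa' (length 2)
  Run at pos 4: 'a' (length 1)
  Run at pos 6: 'aaaa' (length 4)
  Run at pos 11: 'aaa' (length 3)
Matches: ['aa', 'aaa', 'aaa']
Count: 3

3


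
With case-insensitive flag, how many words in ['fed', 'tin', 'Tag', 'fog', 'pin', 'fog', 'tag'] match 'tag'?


Case-insensitive matching: compare each word's lowercase form to 'tag'.
  'fed' -> lower='fed' -> no
  'tin' -> lower='tin' -> no
  'Tag' -> lower='tag' -> MATCH
  'fog' -> lower='fog' -> no
  'pin' -> lower='pin' -> no
  'fog' -> lower='fog' -> no
  'tag' -> lower='tag' -> MATCH
Matches: ['Tag', 'tag']
Count: 2

2


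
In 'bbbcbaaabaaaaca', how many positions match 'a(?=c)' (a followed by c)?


Lookahead 'a(?=c)' matches 'a' only when followed by 'c'.
String: 'bbbcbaaabaaaaca'
Checking each position where char is 'a':
  pos 5: 'a' -> no (next='a')
  pos 6: 'a' -> no (next='a')
  pos 7: 'a' -> no (next='b')
  pos 9: 'a' -> no (next='a')
  pos 10: 'a' -> no (next='a')
  pos 11: 'a' -> no (next='a')
  pos 12: 'a' -> MATCH (next='c')
Matching positions: [12]
Count: 1

1


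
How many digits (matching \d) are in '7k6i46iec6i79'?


\d matches any digit 0-9.
Scanning '7k6i46iec6i79':
  pos 0: '7' -> DIGIT
  pos 2: '6' -> DIGIT
  pos 4: '4' -> DIGIT
  pos 5: '6' -> DIGIT
  pos 9: '6' -> DIGIT
  pos 11: '7' -> DIGIT
  pos 12: '9' -> DIGIT
Digits found: ['7', '6', '4', '6', '6', '7', '9']
Total: 7

7


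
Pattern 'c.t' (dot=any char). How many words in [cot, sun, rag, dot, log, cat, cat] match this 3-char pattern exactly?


Pattern 'c.t' means: starts with 'c', any single char, ends with 't'.
Checking each word (must be exactly 3 chars):
  'cot' (len=3): MATCH
  'sun' (len=3): no
  'rag' (len=3): no
  'dot' (len=3): no
  'log' (len=3): no
  'cat' (len=3): MATCH
  'cat' (len=3): MATCH
Matching words: ['cot', 'cat', 'cat']
Total: 3

3


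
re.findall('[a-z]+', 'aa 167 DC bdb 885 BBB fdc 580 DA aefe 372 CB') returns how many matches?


Pattern '[a-z]+' finds one or more lowercase letters.
Text: 'aa 167 DC bdb 885 BBB fdc 580 DA aefe 372 CB'
Scanning for matches:
  Match 1: 'aa'
  Match 2: 'bdb'
  Match 3: 'fdc'
  Match 4: 'aefe'
Total matches: 4

4


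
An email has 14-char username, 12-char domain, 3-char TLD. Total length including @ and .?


An email address has format: username@domain.tld
Username length: 14
'@' character: 1
Domain length: 12
'.' character: 1
TLD length: 3
Total = 14 + 1 + 12 + 1 + 3 = 31

31


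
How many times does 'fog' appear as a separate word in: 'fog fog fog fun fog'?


Scanning each word for exact match 'fog':
  Word 1: 'fog' -> MATCH
  Word 2: 'fog' -> MATCH
  Word 3: 'fog' -> MATCH
  Word 4: 'fun' -> no
  Word 5: 'fog' -> MATCH
Total matches: 4

4


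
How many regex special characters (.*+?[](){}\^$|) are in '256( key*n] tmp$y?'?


Regex special characters are: . * + ? [ ] ( ) { } \ ^ $ |
Scanning '256( key*n] tmp$y?':
  pos 3: '(' -> SPECIAL
  pos 8: '*' -> SPECIAL
  pos 10: ']' -> SPECIAL
  pos 15: '$' -> SPECIAL
  pos 17: '?' -> SPECIAL
Special chars found: ['(', '*', ']', '$', '?']
Total: 5

5


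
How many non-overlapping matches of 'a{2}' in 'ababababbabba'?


Pattern 'a{2}' matches exactly 2 consecutive a's (greedy, non-overlapping).
String: 'ababababbabba'
Scanning for runs of a's:
  Run at pos 0: 'a' (length 1) -> 0 match(es)
  Run at pos 2: 'a' (length 1) -> 0 match(es)
  Run at pos 4: 'a' (length 1) -> 0 match(es)
  Run at pos 6: 'a' (length 1) -> 0 match(es)
  Run at pos 9: 'a' (length 1) -> 0 match(es)
  Run at pos 12: 'a' (length 1) -> 0 match(es)
Matches found: []
Total: 0

0


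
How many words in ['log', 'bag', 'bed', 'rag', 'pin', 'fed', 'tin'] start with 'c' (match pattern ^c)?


Pattern ^c anchors to start of word. Check which words begin with 'c':
  'log' -> no
  'bag' -> no
  'bed' -> no
  'rag' -> no
  'pin' -> no
  'fed' -> no
  'tin' -> no
Matching words: []
Count: 0

0


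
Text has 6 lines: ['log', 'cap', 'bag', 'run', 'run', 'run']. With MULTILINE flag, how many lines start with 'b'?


With MULTILINE flag, ^ matches the start of each line.
Lines: ['log', 'cap', 'bag', 'run', 'run', 'run']
Checking which lines start with 'b':
  Line 1: 'log' -> no
  Line 2: 'cap' -> no
  Line 3: 'bag' -> MATCH
  Line 4: 'run' -> no
  Line 5: 'run' -> no
  Line 6: 'run' -> no
Matching lines: ['bag']
Count: 1

1


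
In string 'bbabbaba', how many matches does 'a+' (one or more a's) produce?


Pattern 'a+' matches one or more consecutive a's.
String: 'bbabbaba'
Scanning for runs of a:
  Match 1: 'a' (length 1)
  Match 2: 'a' (length 1)
  Match 3: 'a' (length 1)
Total matches: 3

3


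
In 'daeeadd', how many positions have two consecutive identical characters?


Looking for consecutive identical characters in 'daeeadd':
  pos 0-1: 'd' vs 'a' -> different
  pos 1-2: 'a' vs 'e' -> different
  pos 2-3: 'e' vs 'e' -> MATCH ('ee')
  pos 3-4: 'e' vs 'a' -> different
  pos 4-5: 'a' vs 'd' -> different
  pos 5-6: 'd' vs 'd' -> MATCH ('dd')
Consecutive identical pairs: ['ee', 'dd']
Count: 2

2


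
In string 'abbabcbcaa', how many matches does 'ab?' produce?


Pattern 'ab?' matches 'a' optionally followed by 'b'.
String: 'abbabcbcaa'
Scanning left to right for 'a' then checking next char:
  Match 1: 'ab' (a followed by b)
  Match 2: 'ab' (a followed by b)
  Match 3: 'a' (a not followed by b)
  Match 4: 'a' (a not followed by b)
Total matches: 4

4


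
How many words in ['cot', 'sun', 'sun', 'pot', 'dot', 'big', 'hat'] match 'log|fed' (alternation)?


Alternation 'log|fed' matches either 'log' or 'fed'.
Checking each word:
  'cot' -> no
  'sun' -> no
  'sun' -> no
  'pot' -> no
  'dot' -> no
  'big' -> no
  'hat' -> no
Matches: []
Count: 0

0


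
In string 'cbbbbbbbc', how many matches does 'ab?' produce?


Pattern 'ab?' matches 'a' optionally followed by 'b'.
String: 'cbbbbbbbc'
Scanning left to right for 'a' then checking next char:
Total matches: 0

0


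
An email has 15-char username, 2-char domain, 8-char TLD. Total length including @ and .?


An email address has format: username@domain.tld
Username length: 15
'@' character: 1
Domain length: 2
'.' character: 1
TLD length: 8
Total = 15 + 1 + 2 + 1 + 8 = 27

27


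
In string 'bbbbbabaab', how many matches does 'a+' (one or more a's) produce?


Pattern 'a+' matches one or more consecutive a's.
String: 'bbbbbabaab'
Scanning for runs of a:
  Match 1: 'a' (length 1)
  Match 2: 'aa' (length 2)
Total matches: 2

2


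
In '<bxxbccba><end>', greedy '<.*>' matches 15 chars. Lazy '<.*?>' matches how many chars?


Greedy '<.*>' tries to match as MUCH as possible.
Lazy '<.*?>' tries to match as LITTLE as possible.

String: '<bxxbccba><end>'
Greedy '<.*>' starts at first '<' and extends to the LAST '>': '<bxxbccba><end>' (15 chars)
Lazy '<.*?>' starts at first '<' and stops at the FIRST '>': '<bxxbccba>' (10 chars)

10


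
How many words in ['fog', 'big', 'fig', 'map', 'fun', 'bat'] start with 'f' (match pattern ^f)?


Pattern ^f anchors to start of word. Check which words begin with 'f':
  'fog' -> MATCH (starts with 'f')
  'big' -> no
  'fig' -> MATCH (starts with 'f')
  'map' -> no
  'fun' -> MATCH (starts with 'f')
  'bat' -> no
Matching words: ['fog', 'fig', 'fun']
Count: 3

3


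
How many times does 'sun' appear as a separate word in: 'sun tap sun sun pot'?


Scanning each word for exact match 'sun':
  Word 1: 'sun' -> MATCH
  Word 2: 'tap' -> no
  Word 3: 'sun' -> MATCH
  Word 4: 'sun' -> MATCH
  Word 5: 'pot' -> no
Total matches: 3

3


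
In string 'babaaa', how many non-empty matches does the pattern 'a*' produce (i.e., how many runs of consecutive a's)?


Pattern 'a*' matches zero or more a's. We want non-empty runs of consecutive a's.
String: 'babaaa'
Walking through the string to find runs of a's:
  Run 1: positions 1-1 -> 'a'
  Run 2: positions 3-5 -> 'aaa'
Non-empty runs found: ['a', 'aaa']
Count: 2

2


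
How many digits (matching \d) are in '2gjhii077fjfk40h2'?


\d matches any digit 0-9.
Scanning '2gjhii077fjfk40h2':
  pos 0: '2' -> DIGIT
  pos 6: '0' -> DIGIT
  pos 7: '7' -> DIGIT
  pos 8: '7' -> DIGIT
  pos 13: '4' -> DIGIT
  pos 14: '0' -> DIGIT
  pos 16: '2' -> DIGIT
Digits found: ['2', '0', '7', '7', '4', '0', '2']
Total: 7

7


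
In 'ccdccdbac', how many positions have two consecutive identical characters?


Looking for consecutive identical characters in 'ccdccdbac':
  pos 0-1: 'c' vs 'c' -> MATCH ('cc')
  pos 1-2: 'c' vs 'd' -> different
  pos 2-3: 'd' vs 'c' -> different
  pos 3-4: 'c' vs 'c' -> MATCH ('cc')
  pos 4-5: 'c' vs 'd' -> different
  pos 5-6: 'd' vs 'b' -> different
  pos 6-7: 'b' vs 'a' -> different
  pos 7-8: 'a' vs 'c' -> different
Consecutive identical pairs: ['cc', 'cc']
Count: 2

2


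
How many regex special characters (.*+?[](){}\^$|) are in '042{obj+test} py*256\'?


Regex special characters are: . * + ? [ ] ( ) { } \ ^ $ |
Scanning '042{obj+test} py*256\':
  pos 3: '{' -> SPECIAL
  pos 7: '+' -> SPECIAL
  pos 12: '}' -> SPECIAL
  pos 16: '*' -> SPECIAL
  pos 20: '\' -> SPECIAL
Special chars found: ['{', '+', '}', '*', '\\']
Total: 5

5


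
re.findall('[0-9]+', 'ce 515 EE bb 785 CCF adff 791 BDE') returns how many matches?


Pattern '[0-9]+' finds one or more digits.
Text: 'ce 515 EE bb 785 CCF adff 791 BDE'
Scanning for matches:
  Match 1: '515'
  Match 2: '785'
  Match 3: '791'
Total matches: 3

3


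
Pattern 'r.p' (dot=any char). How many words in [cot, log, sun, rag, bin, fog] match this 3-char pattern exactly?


Pattern 'r.p' means: starts with 'r', any single char, ends with 'p'.
Checking each word (must be exactly 3 chars):
  'cot' (len=3): no
  'log' (len=3): no
  'sun' (len=3): no
  'rag' (len=3): no
  'bin' (len=3): no
  'fog' (len=3): no
Matching words: []
Total: 0

0


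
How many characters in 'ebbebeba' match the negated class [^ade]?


Negated class [^ade] matches any char NOT in {a, d, e}
Scanning 'ebbebeba':
  pos 0: 'e' -> no (excluded)
  pos 1: 'b' -> MATCH
  pos 2: 'b' -> MATCH
  pos 3: 'e' -> no (excluded)
  pos 4: 'b' -> MATCH
  pos 5: 'e' -> no (excluded)
  pos 6: 'b' -> MATCH
  pos 7: 'a' -> no (excluded)
Total matches: 4

4


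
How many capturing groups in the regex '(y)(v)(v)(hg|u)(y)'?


To count capturing groups, count each '(' that starts a group.
Pattern: '(y)(v)(v)(hg|u)(y)'
Walking through the pattern:
  Position 0: '(' -> group #1
  Position 3: '(' -> group #2
  Position 6: '(' -> group #3
  Position 9: '(' -> group #4
  Position 15: '(' -> group #5
Total capturing groups: 5

5


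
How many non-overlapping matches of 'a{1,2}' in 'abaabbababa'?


Pattern 'a{1,2}' matches between 1 and 2 consecutive a's (greedy).
String: 'abaabbababa'
Finding runs of a's and applying greedy matching:
  Run at pos 0: 'a' (length 1)
  Run at pos 2: 'aa' (length 2)
  Run at pos 6: 'a' (length 1)
  Run at pos 8: 'a' (length 1)
  Run at pos 10: 'a' (length 1)
Matches: ['a', 'aa', 'a', 'a', 'a']
Count: 5

5


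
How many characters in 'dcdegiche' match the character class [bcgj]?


Character class [bcgj] matches any of: {b, c, g, j}
Scanning string 'dcdegiche' character by character:
  pos 0: 'd' -> no
  pos 1: 'c' -> MATCH
  pos 2: 'd' -> no
  pos 3: 'e' -> no
  pos 4: 'g' -> MATCH
  pos 5: 'i' -> no
  pos 6: 'c' -> MATCH
  pos 7: 'h' -> no
  pos 8: 'e' -> no
Total matches: 3

3


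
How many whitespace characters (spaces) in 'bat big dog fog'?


\s matches whitespace characters (spaces, tabs, etc.).
Text: 'bat big dog fog'
This text has 4 words separated by spaces.
Number of spaces = number of words - 1 = 4 - 1 = 3

3


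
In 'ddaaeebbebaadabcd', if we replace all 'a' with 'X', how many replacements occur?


re.sub('a', 'X', text) replaces every occurrence of 'a' with 'X'.
Text: 'ddaaeebbebaadabcd'
Scanning for 'a':
  pos 2: 'a' -> replacement #1
  pos 3: 'a' -> replacement #2
  pos 10: 'a' -> replacement #3
  pos 11: 'a' -> replacement #4
  pos 13: 'a' -> replacement #5
Total replacements: 5

5


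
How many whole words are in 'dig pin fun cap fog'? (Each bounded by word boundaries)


Word boundaries (\b) mark the start/end of each word.
Text: 'dig pin fun cap fog'
Splitting by whitespace:
  Word 1: 'dig'
  Word 2: 'pin'
  Word 3: 'fun'
  Word 4: 'cap'
  Word 5: 'fog'
Total whole words: 5

5


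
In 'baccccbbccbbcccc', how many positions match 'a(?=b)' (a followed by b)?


Lookahead 'a(?=b)' matches 'a' only when followed by 'b'.
String: 'baccccbbccbbcccc'
Checking each position where char is 'a':
  pos 1: 'a' -> no (next='c')
Matching positions: []
Count: 0

0


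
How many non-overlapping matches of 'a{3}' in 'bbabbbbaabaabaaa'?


Pattern 'a{3}' matches exactly 3 consecutive a's (greedy, non-overlapping).
String: 'bbabbbbaabaabaaa'
Scanning for runs of a's:
  Run at pos 2: 'a' (length 1) -> 0 match(es)
  Run at pos 7: 'aa' (length 2) -> 0 match(es)
  Run at pos 10: 'aa' (length 2) -> 0 match(es)
  Run at pos 13: 'aaa' (length 3) -> 1 match(es)
Matches found: ['aaa']
Total: 1

1


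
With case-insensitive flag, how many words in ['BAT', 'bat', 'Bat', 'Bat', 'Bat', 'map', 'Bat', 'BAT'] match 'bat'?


Case-insensitive matching: compare each word's lowercase form to 'bat'.
  'BAT' -> lower='bat' -> MATCH
  'bat' -> lower='bat' -> MATCH
  'Bat' -> lower='bat' -> MATCH
  'Bat' -> lower='bat' -> MATCH
  'Bat' -> lower='bat' -> MATCH
  'map' -> lower='map' -> no
  'Bat' -> lower='bat' -> MATCH
  'BAT' -> lower='bat' -> MATCH
Matches: ['BAT', 'bat', 'Bat', 'Bat', 'Bat', 'Bat', 'BAT']
Count: 7

7


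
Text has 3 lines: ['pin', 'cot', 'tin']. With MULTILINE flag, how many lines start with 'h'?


With MULTILINE flag, ^ matches the start of each line.
Lines: ['pin', 'cot', 'tin']
Checking which lines start with 'h':
  Line 1: 'pin' -> no
  Line 2: 'cot' -> no
  Line 3: 'tin' -> no
Matching lines: []
Count: 0

0


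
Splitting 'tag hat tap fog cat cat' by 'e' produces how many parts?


Splitting by 'e' breaks the string at each occurrence of the separator.
Text: 'tag hat tap fog cat cat'
Parts after split:
  Part 1: 'tag hat tap fog cat cat'
Total parts: 1

1


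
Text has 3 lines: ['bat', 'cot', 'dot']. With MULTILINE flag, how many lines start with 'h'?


With MULTILINE flag, ^ matches the start of each line.
Lines: ['bat', 'cot', 'dot']
Checking which lines start with 'h':
  Line 1: 'bat' -> no
  Line 2: 'cot' -> no
  Line 3: 'dot' -> no
Matching lines: []
Count: 0

0


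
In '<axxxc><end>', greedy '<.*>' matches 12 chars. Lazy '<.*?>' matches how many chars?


Greedy '<.*>' tries to match as MUCH as possible.
Lazy '<.*?>' tries to match as LITTLE as possible.

String: '<axxxc><end>'
Greedy '<.*>' starts at first '<' and extends to the LAST '>': '<axxxc><end>' (12 chars)
Lazy '<.*?>' starts at first '<' and stops at the FIRST '>': '<axxxc>' (7 chars)

7


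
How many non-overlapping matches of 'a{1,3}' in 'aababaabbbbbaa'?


Pattern 'a{1,3}' matches between 1 and 3 consecutive a's (greedy).
String: 'aababaabbbbbaa'
Finding runs of a's and applying greedy matching:
  Run at pos 0: 'aa' (length 2)
  Run at pos 3: 'a' (length 1)
  Run at pos 5: 'aa' (length 2)
  Run at pos 12: 'aa' (length 2)
Matches: ['aa', 'a', 'aa', 'aa']
Count: 4

4


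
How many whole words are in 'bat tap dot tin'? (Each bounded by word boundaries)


Word boundaries (\b) mark the start/end of each word.
Text: 'bat tap dot tin'
Splitting by whitespace:
  Word 1: 'bat'
  Word 2: 'tap'
  Word 3: 'dot'
  Word 4: 'tin'
Total whole words: 4

4


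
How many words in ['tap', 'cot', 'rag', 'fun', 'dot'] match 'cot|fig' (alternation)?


Alternation 'cot|fig' matches either 'cot' or 'fig'.
Checking each word:
  'tap' -> no
  'cot' -> MATCH
  'rag' -> no
  'fun' -> no
  'dot' -> no
Matches: ['cot']
Count: 1

1


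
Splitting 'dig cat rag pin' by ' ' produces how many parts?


Splitting by ' ' breaks the string at each occurrence of the separator.
Text: 'dig cat rag pin'
Parts after split:
  Part 1: 'dig'
  Part 2: 'cat'
  Part 3: 'rag'
  Part 4: 'pin'
Total parts: 4

4


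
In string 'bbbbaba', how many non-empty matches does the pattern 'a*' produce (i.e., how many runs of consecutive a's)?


Pattern 'a*' matches zero or more a's. We want non-empty runs of consecutive a's.
String: 'bbbbaba'
Walking through the string to find runs of a's:
  Run 1: positions 4-4 -> 'a'
  Run 2: positions 6-6 -> 'a'
Non-empty runs found: ['a', 'a']
Count: 2

2


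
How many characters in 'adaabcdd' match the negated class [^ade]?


Negated class [^ade] matches any char NOT in {a, d, e}
Scanning 'adaabcdd':
  pos 0: 'a' -> no (excluded)
  pos 1: 'd' -> no (excluded)
  pos 2: 'a' -> no (excluded)
  pos 3: 'a' -> no (excluded)
  pos 4: 'b' -> MATCH
  pos 5: 'c' -> MATCH
  pos 6: 'd' -> no (excluded)
  pos 7: 'd' -> no (excluded)
Total matches: 2

2


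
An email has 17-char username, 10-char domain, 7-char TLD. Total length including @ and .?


An email address has format: username@domain.tld
Username length: 17
'@' character: 1
Domain length: 10
'.' character: 1
TLD length: 7
Total = 17 + 1 + 10 + 1 + 7 = 36

36


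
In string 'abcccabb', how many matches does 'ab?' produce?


Pattern 'ab?' matches 'a' optionally followed by 'b'.
String: 'abcccabb'
Scanning left to right for 'a' then checking next char:
  Match 1: 'ab' (a followed by b)
  Match 2: 'ab' (a followed by b)
Total matches: 2

2


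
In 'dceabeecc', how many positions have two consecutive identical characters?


Looking for consecutive identical characters in 'dceabeecc':
  pos 0-1: 'd' vs 'c' -> different
  pos 1-2: 'c' vs 'e' -> different
  pos 2-3: 'e' vs 'a' -> different
  pos 3-4: 'a' vs 'b' -> different
  pos 4-5: 'b' vs 'e' -> different
  pos 5-6: 'e' vs 'e' -> MATCH ('ee')
  pos 6-7: 'e' vs 'c' -> different
  pos 7-8: 'c' vs 'c' -> MATCH ('cc')
Consecutive identical pairs: ['ee', 'cc']
Count: 2

2


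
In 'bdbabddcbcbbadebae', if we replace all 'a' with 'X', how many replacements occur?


re.sub('a', 'X', text) replaces every occurrence of 'a' with 'X'.
Text: 'bdbabddcbcbbadebae'
Scanning for 'a':
  pos 3: 'a' -> replacement #1
  pos 12: 'a' -> replacement #2
  pos 16: 'a' -> replacement #3
Total replacements: 3

3


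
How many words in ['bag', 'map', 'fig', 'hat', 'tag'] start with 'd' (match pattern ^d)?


Pattern ^d anchors to start of word. Check which words begin with 'd':
  'bag' -> no
  'map' -> no
  'fig' -> no
  'hat' -> no
  'tag' -> no
Matching words: []
Count: 0

0


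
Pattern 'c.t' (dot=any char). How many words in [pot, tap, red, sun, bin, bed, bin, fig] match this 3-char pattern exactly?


Pattern 'c.t' means: starts with 'c', any single char, ends with 't'.
Checking each word (must be exactly 3 chars):
  'pot' (len=3): no
  'tap' (len=3): no
  'red' (len=3): no
  'sun' (len=3): no
  'bin' (len=3): no
  'bed' (len=3): no
  'bin' (len=3): no
  'fig' (len=3): no
Matching words: []
Total: 0

0


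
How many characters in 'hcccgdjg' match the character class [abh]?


Character class [abh] matches any of: {a, b, h}
Scanning string 'hcccgdjg' character by character:
  pos 0: 'h' -> MATCH
  pos 1: 'c' -> no
  pos 2: 'c' -> no
  pos 3: 'c' -> no
  pos 4: 'g' -> no
  pos 5: 'd' -> no
  pos 6: 'j' -> no
  pos 7: 'g' -> no
Total matches: 1

1


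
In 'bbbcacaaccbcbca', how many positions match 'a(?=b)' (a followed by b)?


Lookahead 'a(?=b)' matches 'a' only when followed by 'b'.
String: 'bbbcacaaccbcbca'
Checking each position where char is 'a':
  pos 4: 'a' -> no (next='c')
  pos 6: 'a' -> no (next='a')
  pos 7: 'a' -> no (next='c')
Matching positions: []
Count: 0

0


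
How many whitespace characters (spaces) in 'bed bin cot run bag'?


\s matches whitespace characters (spaces, tabs, etc.).
Text: 'bed bin cot run bag'
This text has 5 words separated by spaces.
Number of spaces = number of words - 1 = 5 - 1 = 4

4


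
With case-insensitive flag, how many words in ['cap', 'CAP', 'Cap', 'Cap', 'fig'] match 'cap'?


Case-insensitive matching: compare each word's lowercase form to 'cap'.
  'cap' -> lower='cap' -> MATCH
  'CAP' -> lower='cap' -> MATCH
  'Cap' -> lower='cap' -> MATCH
  'Cap' -> lower='cap' -> MATCH
  'fig' -> lower='fig' -> no
Matches: ['cap', 'CAP', 'Cap', 'Cap']
Count: 4

4


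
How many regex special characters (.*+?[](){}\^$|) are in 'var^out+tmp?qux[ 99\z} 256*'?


Regex special characters are: . * + ? [ ] ( ) { } \ ^ $ |
Scanning 'var^out+tmp?qux[ 99\z} 256*':
  pos 3: '^' -> SPECIAL
  pos 7: '+' -> SPECIAL
  pos 11: '?' -> SPECIAL
  pos 15: '[' -> SPECIAL
  pos 19: '\' -> SPECIAL
  pos 21: '}' -> SPECIAL
  pos 26: '*' -> SPECIAL
Special chars found: ['^', '+', '?', '[', '\\', '}', '*']
Total: 7

7


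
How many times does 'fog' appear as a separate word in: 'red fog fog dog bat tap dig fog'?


Scanning each word for exact match 'fog':
  Word 1: 'red' -> no
  Word 2: 'fog' -> MATCH
  Word 3: 'fog' -> MATCH
  Word 4: 'dog' -> no
  Word 5: 'bat' -> no
  Word 6: 'tap' -> no
  Word 7: 'dig' -> no
  Word 8: 'fog' -> MATCH
Total matches: 3

3


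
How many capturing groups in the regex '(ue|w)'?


To count capturing groups, count each '(' that starts a group.
Pattern: '(ue|w)'
Walking through the pattern:
  Position 0: '(' -> group #1
Total capturing groups: 1

1


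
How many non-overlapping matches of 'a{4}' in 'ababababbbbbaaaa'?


Pattern 'a{4}' matches exactly 4 consecutive a's (greedy, non-overlapping).
String: 'ababababbbbbaaaa'
Scanning for runs of a's:
  Run at pos 0: 'a' (length 1) -> 0 match(es)
  Run at pos 2: 'a' (length 1) -> 0 match(es)
  Run at pos 4: 'a' (length 1) -> 0 match(es)
  Run at pos 6: 'a' (length 1) -> 0 match(es)
  Run at pos 12: 'aaaa' (length 4) -> 1 match(es)
Matches found: ['aaaa']
Total: 1

1


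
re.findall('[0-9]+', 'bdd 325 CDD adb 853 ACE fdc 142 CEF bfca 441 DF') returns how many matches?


Pattern '[0-9]+' finds one or more digits.
Text: 'bdd 325 CDD adb 853 ACE fdc 142 CEF bfca 441 DF'
Scanning for matches:
  Match 1: '325'
  Match 2: '853'
  Match 3: '142'
  Match 4: '441'
Total matches: 4

4


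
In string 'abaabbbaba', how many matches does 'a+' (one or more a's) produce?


Pattern 'a+' matches one or more consecutive a's.
String: 'abaabbbaba'
Scanning for runs of a:
  Match 1: 'a' (length 1)
  Match 2: 'aa' (length 2)
  Match 3: 'a' (length 1)
  Match 4: 'a' (length 1)
Total matches: 4

4


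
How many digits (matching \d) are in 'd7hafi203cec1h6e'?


\d matches any digit 0-9.
Scanning 'd7hafi203cec1h6e':
  pos 1: '7' -> DIGIT
  pos 6: '2' -> DIGIT
  pos 7: '0' -> DIGIT
  pos 8: '3' -> DIGIT
  pos 12: '1' -> DIGIT
  pos 14: '6' -> DIGIT
Digits found: ['7', '2', '0', '3', '1', '6']
Total: 6

6


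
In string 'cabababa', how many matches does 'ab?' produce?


Pattern 'ab?' matches 'a' optionally followed by 'b'.
String: 'cabababa'
Scanning left to right for 'a' then checking next char:
  Match 1: 'ab' (a followed by b)
  Match 2: 'ab' (a followed by b)
  Match 3: 'ab' (a followed by b)
  Match 4: 'a' (a not followed by b)
Total matches: 4

4
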